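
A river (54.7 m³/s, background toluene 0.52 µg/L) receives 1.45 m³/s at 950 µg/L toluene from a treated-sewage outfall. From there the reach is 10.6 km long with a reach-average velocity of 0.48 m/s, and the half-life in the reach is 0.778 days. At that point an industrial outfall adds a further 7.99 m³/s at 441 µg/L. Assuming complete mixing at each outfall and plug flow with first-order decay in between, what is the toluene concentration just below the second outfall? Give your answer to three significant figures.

72.4 µg/L

After mixing, C = (54.70·0.5200 + 1.450·950.0) / 56.15 = 1406/56.15 = 25.04 µg/L; combined flow 56.15 m³/s.
Travel time t = 10.6·1000 / 0.48 = 22080 s = 6.134 h.
Half-life 0.778 d → k = ln 2 / 0.778 = 0.8909 d⁻¹.
After decay, C = 25.04 × e^(−kt) = 25.04 × 0.7963 = 19.94 µg/L.
Second outfall: C = (56.15·19.94 + 7.990·441.0)/64.14 = 72.39 µg/L.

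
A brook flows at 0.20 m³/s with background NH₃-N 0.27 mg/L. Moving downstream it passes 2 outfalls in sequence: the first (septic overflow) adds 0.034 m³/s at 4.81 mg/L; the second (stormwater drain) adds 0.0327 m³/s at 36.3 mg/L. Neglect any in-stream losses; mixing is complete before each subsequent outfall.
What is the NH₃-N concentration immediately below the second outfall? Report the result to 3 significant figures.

Outfall 1: combined Q = 0.2340 m³/s; C = (0.2000·0.2700 + 0.03400·4.810)/0.2340 = 0.9297 mg/L.
Outfall 2: combined Q = 0.2667 m³/s; C = (0.2340·0.9297 + 0.03270·36.30)/0.2667 = 5.266 mg/L.

5.27 mg/L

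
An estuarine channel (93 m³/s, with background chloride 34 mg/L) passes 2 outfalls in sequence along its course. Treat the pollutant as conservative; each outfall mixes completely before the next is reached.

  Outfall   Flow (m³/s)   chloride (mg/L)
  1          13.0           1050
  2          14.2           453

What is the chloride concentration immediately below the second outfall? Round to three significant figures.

193 mg/L

Below outfall 1: Q → 106.0 m³/s, C = (93.00·34.00 + 13.00·1050)/106.0 = 158.6 mg/L.
Below outfall 2: Q → 120.2 m³/s, C = (106.0·158.6 + 14.20·453.0)/120.2 = 193.4 mg/L.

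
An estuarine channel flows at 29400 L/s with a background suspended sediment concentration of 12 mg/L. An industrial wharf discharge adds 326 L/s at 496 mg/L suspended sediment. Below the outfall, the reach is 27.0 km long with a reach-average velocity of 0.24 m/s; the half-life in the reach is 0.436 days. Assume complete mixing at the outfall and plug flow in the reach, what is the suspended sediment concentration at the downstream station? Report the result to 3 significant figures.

2.18 mg/L

Conservation of mass: C = (29400·12.00 + 326.0·496.0) / 29730 = 514500/29730 = 17.31 mg/L.
Travel time t = 27.0·1000 / 0.24 = 112500 s = 31.25 h.
Half-life 0.436 d → k = ln 2 / 0.436 = 1.590 d⁻¹.
Applying C = C₀e^(−kt): 17.31 × 0.1262 = 2.184 mg/L.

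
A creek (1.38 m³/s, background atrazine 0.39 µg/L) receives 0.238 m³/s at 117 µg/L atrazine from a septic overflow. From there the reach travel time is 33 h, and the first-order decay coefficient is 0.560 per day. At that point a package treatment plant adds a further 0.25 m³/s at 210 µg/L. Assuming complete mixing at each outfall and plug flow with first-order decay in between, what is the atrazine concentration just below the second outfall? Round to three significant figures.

35.1 µg/L

Conservation of mass: C = (1.380·0.3900 + 0.2380·117.0) / 1.618 = 28.38/1.618 = 17.54 µg/L; combined flow 1.618 m³/s.
First-order decay: C = 17.54·exp(−k·t) = 17.54·0.4630 = 8.123 µg/L.
At the second outfall, C = (1.618·8.123 + 0.2500·210.0) / (1.618 + 0.2500) = 35.14 µg/L.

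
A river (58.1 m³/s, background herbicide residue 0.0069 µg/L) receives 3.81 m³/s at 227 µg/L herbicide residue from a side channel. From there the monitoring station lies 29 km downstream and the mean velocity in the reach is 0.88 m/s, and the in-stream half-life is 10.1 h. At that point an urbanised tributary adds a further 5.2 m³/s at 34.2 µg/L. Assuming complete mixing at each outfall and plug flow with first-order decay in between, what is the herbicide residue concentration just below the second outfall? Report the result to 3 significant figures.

After mixing, C = (58.10·0.006900 + 3.810·227.0) / 61.91 = 865.3/61.91 = 13.98 µg/L; combined flow 61.91 m³/s.
Travel time t = 29·1000 / 0.88 = 32950 s = 9.154 h.
Half-life 10.1 h → k = ln 2 / 10.1 = 0.06863 h⁻¹ = 1.647 d⁻¹.
Applying C = C₀e^(−kt): 13.98 × 0.5335 = 7.457 µg/L.
Second outfall: C = (61.91·7.457 + 5.200·34.20)/67.11 = 9.529 µg/L.

9.53 µg/L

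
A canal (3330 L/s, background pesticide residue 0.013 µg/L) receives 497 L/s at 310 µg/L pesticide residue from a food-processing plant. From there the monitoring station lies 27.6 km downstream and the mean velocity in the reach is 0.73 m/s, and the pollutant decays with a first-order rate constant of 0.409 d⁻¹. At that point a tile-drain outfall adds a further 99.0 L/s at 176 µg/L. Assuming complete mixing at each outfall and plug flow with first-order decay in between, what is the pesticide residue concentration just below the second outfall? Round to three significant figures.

Mixed concentration C = ΣQC/ΣQ = (3330·0.01300 + 497.0·310.0) / 3827 = 154100/3827 = 40.27 µg/L; combined flow 3827 L/s.
Travel time t = 27.6·1000 / 0.73 = 37810 s = 10.50 h.
Decay over the reach: 40.27·exp(−kt) = 40.27·0.8361 = 33.67 µg/L.
Second outfall: C = (3827·33.67 + 99.00·176.0)/3926 = 37.26 µg/L.

37.3 µg/L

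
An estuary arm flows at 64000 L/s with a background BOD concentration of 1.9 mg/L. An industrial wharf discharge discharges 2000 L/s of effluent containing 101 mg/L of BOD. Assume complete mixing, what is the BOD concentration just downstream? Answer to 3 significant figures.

Mass balance: C = (64000·1.900 + 2000·101.0) / 66000 = 323600/66000 = 4.903 mg/L.

4.90 mg/L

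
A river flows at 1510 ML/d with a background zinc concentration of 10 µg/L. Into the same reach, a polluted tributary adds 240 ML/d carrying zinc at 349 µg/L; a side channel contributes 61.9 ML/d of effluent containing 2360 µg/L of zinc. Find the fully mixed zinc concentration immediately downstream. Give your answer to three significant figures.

135 µg/L

Flow-weighted average: C = (1510·10.00 + 240.0·349.0 + 61.90·2360) / 1812 = 244900/1812 = 135.2 µg/L.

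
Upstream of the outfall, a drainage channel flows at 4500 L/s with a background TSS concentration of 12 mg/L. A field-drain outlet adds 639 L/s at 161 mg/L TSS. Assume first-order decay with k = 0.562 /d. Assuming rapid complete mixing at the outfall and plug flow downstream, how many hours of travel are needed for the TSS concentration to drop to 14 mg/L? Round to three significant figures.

33.3 h

Flow-weighted average: C = (4500·12.00 + 639.0·161.0) / 5139 = 156900/5139 = 30.53 mg/L.
30.53·exp(−k·t) = 14 → t = ln(30.53/14)/k = 119800 s = 33.29 h.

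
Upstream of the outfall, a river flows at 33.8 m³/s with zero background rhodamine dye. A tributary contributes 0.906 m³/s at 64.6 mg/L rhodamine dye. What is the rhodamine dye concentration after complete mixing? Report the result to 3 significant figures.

1.69 mg/L

Mass balance: C = (33.80·0 + 0.9060·64.60) / 34.71 = 58.53/34.71 = 1.686 mg/L.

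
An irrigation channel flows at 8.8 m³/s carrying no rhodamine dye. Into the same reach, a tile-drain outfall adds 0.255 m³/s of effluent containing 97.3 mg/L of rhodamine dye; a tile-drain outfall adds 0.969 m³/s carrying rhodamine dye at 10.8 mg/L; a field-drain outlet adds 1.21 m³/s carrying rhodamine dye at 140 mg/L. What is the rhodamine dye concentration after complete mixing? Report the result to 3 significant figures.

Flow-weighted average: C = (8.800·0 + 0.2550·97.30 + 0.9690·10.80 + 1.210·140.0) / 11.23 = 204.7/11.23 = 18.22 mg/L.

18.2 mg/L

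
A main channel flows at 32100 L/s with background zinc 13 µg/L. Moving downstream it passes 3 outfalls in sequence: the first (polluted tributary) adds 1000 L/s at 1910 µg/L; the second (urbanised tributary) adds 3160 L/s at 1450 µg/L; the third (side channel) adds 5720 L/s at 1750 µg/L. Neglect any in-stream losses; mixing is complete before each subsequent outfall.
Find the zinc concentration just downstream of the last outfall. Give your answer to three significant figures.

403 µg/L

After outfall 1: Q = 32100 + 1000 = 33100 L/s; C = (32100·13.00 + 1000·1910)/33100 = 70.31 µg/L.
After outfall 2: Q = 33100 + 3160 = 36260 L/s; C = (33100·70.31 + 3160·1450)/36260 = 190.5 µg/L.
After outfall 3: Q = 36260 + 5720 = 41980 L/s; C = (36260·190.5 + 5720·1750)/41980 = 403.0 µg/L.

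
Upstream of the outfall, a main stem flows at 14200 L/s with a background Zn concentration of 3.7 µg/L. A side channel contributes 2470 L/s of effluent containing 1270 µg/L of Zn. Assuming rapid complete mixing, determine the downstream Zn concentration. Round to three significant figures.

191 µg/L

Flow-weighted average: C = (14200·3.700 + 2470·1270) / 16670 = 3189000/16670 = 191.3 µg/L.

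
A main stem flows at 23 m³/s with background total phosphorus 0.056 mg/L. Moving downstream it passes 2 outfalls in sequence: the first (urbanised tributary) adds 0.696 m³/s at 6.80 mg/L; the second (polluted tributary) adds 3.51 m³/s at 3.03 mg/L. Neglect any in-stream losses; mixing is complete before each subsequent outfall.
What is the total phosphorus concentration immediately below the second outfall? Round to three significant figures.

Outfall 1: combined Q = 23.70 m³/s; C = (23.00·0.05600 + 0.6960·6.800)/23.70 = 0.2541 mg/L.
Outfall 2: combined Q = 27.21 m³/s; C = (23.70·0.2541 + 3.510·3.030)/27.21 = 0.6122 mg/L.

0.612 mg/L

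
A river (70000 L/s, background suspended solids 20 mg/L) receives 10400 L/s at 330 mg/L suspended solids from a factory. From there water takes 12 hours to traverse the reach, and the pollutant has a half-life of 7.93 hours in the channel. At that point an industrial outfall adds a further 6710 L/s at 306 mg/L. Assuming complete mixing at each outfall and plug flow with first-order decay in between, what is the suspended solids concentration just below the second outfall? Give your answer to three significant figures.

43.0 mg/L

Mass balance: C = (70000·20.00 + 10400·330.0) / 80400 = 4832000/80400 = 60.10 mg/L; combined flow 80400 L/s.
Half-life 7.93 h → k = ln 2 / 7.93 = 0.08741 h⁻¹ = 2.098 d⁻¹.
First-order decay: C = 60.10·exp(−k·t) = 60.10·0.3503 = 21.05 mg/L.
At the second outfall, C = (80400·21.05 + 6710·306.0) / (80400 + 6710) = 43.00 mg/L.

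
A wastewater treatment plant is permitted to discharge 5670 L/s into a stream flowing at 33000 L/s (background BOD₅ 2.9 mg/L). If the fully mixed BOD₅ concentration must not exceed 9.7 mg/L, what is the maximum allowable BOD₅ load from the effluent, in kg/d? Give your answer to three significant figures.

Mass balance at the limit: 33000·2.900 + 5670·Cₑ = 38670·9.7 → Cₑ = 49.28 mg/L.
5670 L/s = 5.670 m³/s. Load = 5.670 m³/s × 49.28 g/m³ × 86 400 s/d = 24140 kg/d.

24100 kg/d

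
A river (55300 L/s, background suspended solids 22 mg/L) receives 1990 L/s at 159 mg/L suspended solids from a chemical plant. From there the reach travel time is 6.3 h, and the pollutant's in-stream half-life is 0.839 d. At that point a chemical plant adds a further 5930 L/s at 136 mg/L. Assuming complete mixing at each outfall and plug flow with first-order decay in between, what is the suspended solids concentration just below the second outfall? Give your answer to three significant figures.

32.3 mg/L

Mass balance: C = (55300·22.00 + 1990·159.0) / 57290 = 1533000/57290 = 26.76 mg/L; combined flow 57290 L/s.
Half-life 0.839 d → k = ln 2 / 0.839 = 0.8262 d⁻¹.
Applying C = C₀e^(−kt): 26.76 × 0.8050 = 21.54 mg/L.
Second outfall: C = (57290·21.54 + 5930·136.0)/63220 = 32.28 mg/L.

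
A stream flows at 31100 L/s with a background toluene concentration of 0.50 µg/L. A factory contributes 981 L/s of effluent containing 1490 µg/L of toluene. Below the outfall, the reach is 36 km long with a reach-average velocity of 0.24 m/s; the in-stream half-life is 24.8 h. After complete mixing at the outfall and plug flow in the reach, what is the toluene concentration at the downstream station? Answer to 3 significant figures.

Flow-weighted average: C = (31100·0.5000 + 981.0·1490) / 32080 = 1477000/32080 = 46.05 µg/L.
Travel time t = 36·1000 / 0.24 = 150000 s = 41.67 h.
Half-life 24.8 h → k = ln 2 / 24.8 = 0.02795 h⁻¹ = 0.6708 d⁻¹.
After decay, C = 46.05 × e^(−kt) = 46.05 × 0.3121 = 14.37 µg/L.

14.4 µg/L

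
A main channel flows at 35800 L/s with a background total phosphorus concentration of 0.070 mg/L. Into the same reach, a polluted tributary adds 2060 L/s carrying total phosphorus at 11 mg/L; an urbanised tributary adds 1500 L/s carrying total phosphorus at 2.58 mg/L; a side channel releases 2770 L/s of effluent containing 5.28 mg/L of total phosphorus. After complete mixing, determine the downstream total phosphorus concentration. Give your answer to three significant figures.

Mass balance: C = (35800·0.07000 + 2060·11.00 + 1500·2.580 + 2770·5.280) / 42130 = 43660/42130 = 1.036 mg/L.

1.04 mg/L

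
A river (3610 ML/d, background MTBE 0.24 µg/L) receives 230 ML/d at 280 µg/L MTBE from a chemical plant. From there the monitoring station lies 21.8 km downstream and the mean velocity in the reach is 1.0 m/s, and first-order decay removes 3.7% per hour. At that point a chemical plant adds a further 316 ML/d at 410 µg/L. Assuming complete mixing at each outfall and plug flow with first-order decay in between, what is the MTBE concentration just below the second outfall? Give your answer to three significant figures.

Flow-weighted average: C = (3610·0.2400 + 230.0·280.0) / 3840 = 65270/3840 = 17.00 µg/L; combined flow 3840 ML/d.
Travel time t = 21.8·1000 / 1.0 = 21800 s = 6.056 h.
3.7%/h lost → k = −ln(1 − 0.037) = 0.03770 h⁻¹.
First-order decay: C = 17.00·exp(−k·t) = 17.00·0.7959 = 13.53 µg/L.
At the second outfall, C = (3840·13.53 + 316.0·410.0) / (3840 + 316.0) = 43.67 µg/L.

43.7 µg/L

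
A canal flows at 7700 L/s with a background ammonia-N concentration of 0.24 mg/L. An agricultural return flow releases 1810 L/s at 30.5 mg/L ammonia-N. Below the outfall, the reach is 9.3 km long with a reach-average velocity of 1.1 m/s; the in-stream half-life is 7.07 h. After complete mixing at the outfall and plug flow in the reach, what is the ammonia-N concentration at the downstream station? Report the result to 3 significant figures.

4.77 mg/L

Mass balance: C = (7700·0.2400 + 1810·30.50) / 9510 = 57050/9510 = 5.999 mg/L.
Travel time t = 9.3·1000 / 1.1 = 8455 s = 2.348 h.
Half-life 7.07 h → k = ln 2 / 7.07 = 0.09804 h⁻¹ = 2.353 d⁻¹.
Applying C = C₀e^(−kt): 5.999 × 0.7943 = 4.765 mg/L.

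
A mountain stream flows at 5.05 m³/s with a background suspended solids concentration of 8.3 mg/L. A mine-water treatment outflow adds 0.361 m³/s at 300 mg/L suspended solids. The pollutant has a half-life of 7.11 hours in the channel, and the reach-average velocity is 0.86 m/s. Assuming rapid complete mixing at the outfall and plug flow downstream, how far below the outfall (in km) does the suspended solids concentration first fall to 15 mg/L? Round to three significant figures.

Flow-weighted average: C = (5.050·8.300 + 0.3610·300.0) / 5.411 = 150.2/5.411 = 27.76 mg/L.
Half-life 7.11 h → k = ln 2 / 7.11 = 0.09749 h⁻¹ = 2.340 d⁻¹.
Set 27.76·exp(−k·t) = 15 → t = ln(27.76/15)/k = 22730 s = 6.314 h.
Distance = v·t = 0.86·22730 = 19550 m = 19.55 km.

19.5 km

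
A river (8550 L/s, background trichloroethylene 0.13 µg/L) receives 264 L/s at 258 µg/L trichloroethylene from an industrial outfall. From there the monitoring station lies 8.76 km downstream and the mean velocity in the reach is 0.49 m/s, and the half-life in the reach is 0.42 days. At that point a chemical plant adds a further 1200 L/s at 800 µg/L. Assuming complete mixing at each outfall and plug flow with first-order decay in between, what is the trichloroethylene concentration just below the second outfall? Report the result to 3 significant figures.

101 µg/L

Mass balance: C = (8550·0.1300 + 264.0·258.0) / 8814 = 69220/8814 = 7.854 µg/L; combined flow 8814 L/s.
Travel time t = 8.76·1000 / 0.49 = 17880 s = 4.966 h.
Half-life 0.42 d → k = ln 2 / 0.42 = 1.650 d⁻¹.
Applying C = C₀e^(−kt): 7.854 × 0.7107 = 5.582 µg/L.
At the second outfall, C = (8814·5.582 + 1200·800.0) / (8814 + 1200) = 100.8 µg/L.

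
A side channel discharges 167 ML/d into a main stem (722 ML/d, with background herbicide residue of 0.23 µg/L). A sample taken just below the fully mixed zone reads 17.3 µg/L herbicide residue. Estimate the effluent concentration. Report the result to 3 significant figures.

91.1 µg/L

Mass balance: 722.0·0.2300 + 167.0·Cₑ = 889.0·17.30
→ Cₑ = (889.0·17.30 − 722.0·0.2300) / 167.0 = 91.10 µg/L.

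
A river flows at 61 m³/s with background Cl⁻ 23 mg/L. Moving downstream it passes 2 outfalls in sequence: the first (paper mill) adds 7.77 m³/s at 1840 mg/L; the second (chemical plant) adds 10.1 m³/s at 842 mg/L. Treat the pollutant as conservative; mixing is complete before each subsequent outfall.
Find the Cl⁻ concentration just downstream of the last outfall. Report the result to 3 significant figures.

307 mg/L

Below outfall 1: Q → 68.77 m³/s, C = (61.00·23.00 + 7.770·1840)/68.77 = 228.3 mg/L.
Below outfall 2: Q → 78.87 m³/s, C = (68.77·228.3 + 10.10·842.0)/78.87 = 306.9 mg/L.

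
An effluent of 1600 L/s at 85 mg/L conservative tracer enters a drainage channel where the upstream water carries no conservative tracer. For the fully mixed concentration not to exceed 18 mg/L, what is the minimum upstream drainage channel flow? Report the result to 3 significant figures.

5960 L/s

Set C_mix = 18: (Q·0 + 1600·85.00) / (Q + 1600) = 18
→ Q = 1600·(85.00 − 18)/(18 − 0) = 5956 L/s.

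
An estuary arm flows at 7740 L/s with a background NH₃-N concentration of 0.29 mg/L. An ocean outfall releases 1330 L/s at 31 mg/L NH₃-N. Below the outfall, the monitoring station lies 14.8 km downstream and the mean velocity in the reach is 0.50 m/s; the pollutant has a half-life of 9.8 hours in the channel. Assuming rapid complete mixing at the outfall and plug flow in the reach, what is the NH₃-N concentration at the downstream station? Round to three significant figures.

After mixing, C = (7740·0.2900 + 1330·31.00) / 9070 = 43470/9070 = 4.793 mg/L.
Travel time t = 14.8·1000 / 0.50 = 29600 s = 8.222 h.
Half-life 9.8 h → k = ln 2 / 9.8 = 0.07073 h⁻¹ = 1.698 d⁻¹.
First-order decay: C = 4.793·exp(−k·t) = 4.793·0.5590 = 2.680 mg/L.

2.68 mg/L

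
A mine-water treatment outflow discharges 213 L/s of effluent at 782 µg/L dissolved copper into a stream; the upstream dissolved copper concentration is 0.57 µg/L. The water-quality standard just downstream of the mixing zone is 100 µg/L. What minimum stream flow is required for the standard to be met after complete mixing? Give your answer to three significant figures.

Set C_mix = 100: (Q·0.5700 + 213.0·782.0) / (Q + 213.0) = 100
→ Q = 213.0·(782.0 − 100)/(100 − 0.5700) = 1461 L/s.

1460 L/s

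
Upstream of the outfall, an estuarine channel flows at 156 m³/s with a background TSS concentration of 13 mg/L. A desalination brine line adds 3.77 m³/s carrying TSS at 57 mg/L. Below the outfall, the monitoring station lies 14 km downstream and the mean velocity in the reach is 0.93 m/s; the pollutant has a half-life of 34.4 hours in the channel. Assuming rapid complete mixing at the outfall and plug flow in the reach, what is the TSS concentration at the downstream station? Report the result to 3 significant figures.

12.9 mg/L

Flow-weighted average: C = (156.0·13.00 + 3.770·57.00) / 159.8 = 2243/159.8 = 14.04 mg/L.
Travel time t = 14·1000 / 0.93 = 15050 s = 4.182 h.
Half-life 34.4 h → k = ln 2 / 34.4 = 0.02015 h⁻¹ = 0.4836 d⁻¹.
Decay over the reach: 14.04·exp(−kt) = 14.04·0.9192 = 12.90 mg/L.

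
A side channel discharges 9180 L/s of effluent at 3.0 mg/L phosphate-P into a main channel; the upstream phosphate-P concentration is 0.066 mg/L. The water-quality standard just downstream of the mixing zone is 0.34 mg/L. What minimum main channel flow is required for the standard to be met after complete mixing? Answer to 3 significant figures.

Set C_mix = 0.34: (Q·0.06600 + 9180·3.000) / (Q + 9180) = 0.34
→ Q = 9180·(3.000 − 0.34)/(0.34 − 0.06600) = 89120 L/s.

89100 L/s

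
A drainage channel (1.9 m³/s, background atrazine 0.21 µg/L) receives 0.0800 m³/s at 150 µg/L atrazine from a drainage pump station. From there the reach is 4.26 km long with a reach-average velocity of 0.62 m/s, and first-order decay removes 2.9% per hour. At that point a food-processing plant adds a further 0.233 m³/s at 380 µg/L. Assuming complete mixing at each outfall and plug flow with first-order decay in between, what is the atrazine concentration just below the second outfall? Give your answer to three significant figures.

Conservation of mass: C = (1.900·0.2100 + 0.08000·150.0) / 1.980 = 12.40/1.980 = 6.262 µg/L; combined flow 1.980 m³/s.
Travel time t = 4.26·1000 / 0.62 = 6871 s = 1.909 h.
2.9%/h lost → k = −ln(1 − 0.029) = 0.02943 h⁻¹.
Decay over the reach: 6.262·exp(−kt) = 6.262·0.9454 = 5.920 µg/L.
At the second outfall, C = (1.980·5.920 + 0.2330·380.0) / (1.980 + 0.2330) = 45.31 µg/L.

45.3 µg/L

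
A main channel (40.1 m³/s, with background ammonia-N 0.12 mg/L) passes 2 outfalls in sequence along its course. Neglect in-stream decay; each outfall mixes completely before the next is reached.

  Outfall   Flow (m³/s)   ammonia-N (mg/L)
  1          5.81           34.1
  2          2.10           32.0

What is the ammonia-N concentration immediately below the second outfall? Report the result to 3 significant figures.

After outfall 1: Q = 40.10 + 5.810 = 45.91 m³/s; C = (40.10·0.1200 + 5.810·34.10)/45.91 = 4.420 mg/L.
After outfall 2: Q = 45.91 + 2.100 = 48.01 m³/s; C = (45.91·4.420 + 2.100·32.00)/48.01 = 5.627 mg/L.

5.63 mg/L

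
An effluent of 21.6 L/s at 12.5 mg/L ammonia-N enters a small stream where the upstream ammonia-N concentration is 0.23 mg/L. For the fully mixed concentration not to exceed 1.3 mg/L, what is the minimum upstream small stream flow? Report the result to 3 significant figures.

226 L/s

Set C_mix = 1.3: (Q·0.2300 + 21.60·12.50) / (Q + 21.60) = 1.3
→ Q = 21.60·(12.50 − 1.3)/(1.3 − 0.2300) = 226.1 L/s.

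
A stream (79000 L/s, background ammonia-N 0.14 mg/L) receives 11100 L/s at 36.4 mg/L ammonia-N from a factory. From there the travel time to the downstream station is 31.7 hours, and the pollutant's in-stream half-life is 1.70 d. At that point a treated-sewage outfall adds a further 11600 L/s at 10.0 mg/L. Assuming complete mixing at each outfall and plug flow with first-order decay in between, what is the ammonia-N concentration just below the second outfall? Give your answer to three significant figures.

3.52 mg/L

Conservation of mass: C = (79000·0.1400 + 11100·36.40) / 90100 = 415100/90100 = 4.607 mg/L; combined flow 90100 L/s.
Half-life 1.70 d → k = ln 2 / 1.70 = 0.4077 d⁻¹.
First-order decay: C = 4.607·exp(−k·t) = 4.607·0.5836 = 2.689 mg/L.
Second outfall: C = (90100·2.689 + 11600·10.00)/101700 = 3.523 mg/L.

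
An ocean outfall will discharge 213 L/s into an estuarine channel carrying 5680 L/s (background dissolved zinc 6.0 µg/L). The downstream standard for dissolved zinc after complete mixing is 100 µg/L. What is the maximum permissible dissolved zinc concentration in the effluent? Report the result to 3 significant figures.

2610 µg/L

At the limit, (Qr·Cr + Qe·Cₑ)/(Qr + Qe) = 100:
Cₑ = (5893·100 − 5680·6.000) / 213.0 = 2607 µg/L.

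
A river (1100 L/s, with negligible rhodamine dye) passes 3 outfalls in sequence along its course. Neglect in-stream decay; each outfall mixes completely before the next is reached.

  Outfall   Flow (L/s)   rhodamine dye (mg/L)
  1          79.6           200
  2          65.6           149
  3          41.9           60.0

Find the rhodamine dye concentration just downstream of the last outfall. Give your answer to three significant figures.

Below outfall 1: Q → 1180 L/s, C = (1100·0 + 79.60·200.0)/1180 = 13.50 mg/L.
Below outfall 2: Q → 1245 L/s, C = (1180·13.50 + 65.60·149.0)/1245 = 20.63 mg/L.
Below outfall 3: Q → 1287 L/s, C = (1245·20.63 + 41.90·60.00)/1287 = 21.92 mg/L.

21.9 mg/L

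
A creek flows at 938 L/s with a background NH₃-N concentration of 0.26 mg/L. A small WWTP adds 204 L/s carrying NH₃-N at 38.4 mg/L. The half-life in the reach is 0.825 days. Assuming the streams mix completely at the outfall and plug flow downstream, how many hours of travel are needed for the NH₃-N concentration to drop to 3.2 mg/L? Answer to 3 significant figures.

22.7 h

After mixing, C = (938.0·0.2600 + 204.0·38.40) / 1142 = 8077/1142 = 7.073 mg/L.
Half-life 0.825 d → k = ln 2 / 0.825 = 0.8402 d⁻¹.
7.073·exp(−k·t) = 3.2 → t = ln(7.073/3.2)/k = 81560 s = 22.66 h.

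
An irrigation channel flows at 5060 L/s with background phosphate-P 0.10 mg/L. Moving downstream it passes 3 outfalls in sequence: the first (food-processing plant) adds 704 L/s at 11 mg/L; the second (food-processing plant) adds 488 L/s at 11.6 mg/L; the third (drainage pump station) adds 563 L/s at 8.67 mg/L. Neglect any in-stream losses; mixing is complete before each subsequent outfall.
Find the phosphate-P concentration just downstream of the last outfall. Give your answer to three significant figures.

2.76 mg/L

After outfall 1: Q = 5060 + 704.0 = 5764 L/s; C = (5060·0.1000 + 704.0·11.00)/5764 = 1.431 mg/L.
After outfall 2: Q = 5764 + 488.0 = 6252 L/s; C = (5764·1.431 + 488.0·11.60)/6252 = 2.225 mg/L.
After outfall 3: Q = 6252 + 563.0 = 6815 L/s; C = (6252·2.225 + 563.0·8.670)/6815 = 2.757 mg/L.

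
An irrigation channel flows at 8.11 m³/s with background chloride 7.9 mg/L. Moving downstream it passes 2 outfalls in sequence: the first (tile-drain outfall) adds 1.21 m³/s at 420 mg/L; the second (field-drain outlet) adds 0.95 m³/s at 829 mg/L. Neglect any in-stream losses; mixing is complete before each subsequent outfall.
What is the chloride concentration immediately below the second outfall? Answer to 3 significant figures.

132 mg/L

Below outfall 1: Q → 9.320 m³/s, C = (8.110·7.900 + 1.210·420.0)/9.320 = 61.40 mg/L.
Below outfall 2: Q → 10.27 m³/s, C = (9.320·61.40 + 0.9500·829.0)/10.27 = 132.4 mg/L.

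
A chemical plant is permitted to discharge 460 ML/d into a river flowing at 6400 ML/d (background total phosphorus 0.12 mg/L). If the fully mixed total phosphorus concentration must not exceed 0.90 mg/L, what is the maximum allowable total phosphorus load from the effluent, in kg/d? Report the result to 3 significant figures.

5410 kg/d

Mass balance at the limit: 6400·0.1200 + 460.0·Cₑ = 6860·0.90 → Cₑ = 11.75 mg/L.
460.0 ML/d = 5.324 m³/s. Load = 5.324 m³/s × 11.75 g/m³ × 86 400 s/d = 5406 kg/d.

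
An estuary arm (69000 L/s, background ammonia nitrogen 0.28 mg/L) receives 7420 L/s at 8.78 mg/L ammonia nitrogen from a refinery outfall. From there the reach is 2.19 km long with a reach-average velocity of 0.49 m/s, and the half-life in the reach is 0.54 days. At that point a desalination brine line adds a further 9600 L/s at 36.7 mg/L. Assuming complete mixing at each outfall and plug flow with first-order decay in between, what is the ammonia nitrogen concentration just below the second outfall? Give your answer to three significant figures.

5.01 mg/L

Mixed concentration C = ΣQC/ΣQ = (69000·0.2800 + 7420·8.780) / 76420 = 84470/76420 = 1.105 mg/L; combined flow 76420 L/s.
Travel time t = 2.19·1000 / 0.49 = 4469 s = 1.241 h.
Half-life 0.54 d → k = ln 2 / 0.54 = 1.284 d⁻¹.
Decay over the reach: 1.105·exp(−kt) = 1.105·0.9358 = 1.034 mg/L.
Second outfall: C = (76420·1.034 + 9600·36.70)/86020 = 5.015 mg/L.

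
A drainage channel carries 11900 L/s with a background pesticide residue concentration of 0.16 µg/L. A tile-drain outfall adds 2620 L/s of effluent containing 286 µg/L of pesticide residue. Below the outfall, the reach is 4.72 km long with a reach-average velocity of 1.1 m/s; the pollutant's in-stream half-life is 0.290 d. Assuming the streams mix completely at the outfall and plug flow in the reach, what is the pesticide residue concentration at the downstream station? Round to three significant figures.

Flow-weighted average: C = (11900·0.1600 + 2620·286.0) / 14520 = 751200/14520 = 51.74 µg/L.
Travel time t = 4.72·1000 / 1.1 = 4291 s = 1.192 h.
Half-life 0.290 d → k = ln 2 / 0.290 = 2.390 d⁻¹.
Decay over the reach: 51.74·exp(−kt) = 51.74·0.8881 = 45.95 µg/L.

45.9 µg/L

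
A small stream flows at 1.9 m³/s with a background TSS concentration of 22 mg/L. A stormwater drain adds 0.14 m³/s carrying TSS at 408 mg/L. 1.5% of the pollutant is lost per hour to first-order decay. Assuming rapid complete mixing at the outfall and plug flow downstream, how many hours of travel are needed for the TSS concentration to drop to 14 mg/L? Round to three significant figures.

After mixing, C = (1.900·22.00 + 0.1400·408.0) / 2.040 = 98.92/2.040 = 48.49 mg/L.
1.5%/h lost → k = −ln(1 − 0.015) = 0.01511 h⁻¹.
48.49·exp(−k·t) = 14 → t = ln(48.49/14)/k = 295900 s = 82.20 h.

82.2 h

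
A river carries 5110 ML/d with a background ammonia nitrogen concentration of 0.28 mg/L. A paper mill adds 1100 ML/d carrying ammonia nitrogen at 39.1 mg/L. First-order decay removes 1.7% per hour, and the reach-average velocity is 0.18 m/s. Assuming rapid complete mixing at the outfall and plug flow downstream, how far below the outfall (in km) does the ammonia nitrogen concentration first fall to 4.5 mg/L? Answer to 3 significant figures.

Mixed concentration C = ΣQC/ΣQ = (5110·0.2800 + 1100·39.10) / 6210 = 44440/6210 = 7.156 mg/L.
1.7%/h lost → k = −ln(1 − 0.017) = 0.01715 h⁻¹.
Set 7.156·exp(−k·t) = 4.5 → t = ln(7.156/4.5)/k = 97400 s = 27.06 h.
Distance = v·t = 0.18·97400 = 17530 m = 17.53 km.

17.5 km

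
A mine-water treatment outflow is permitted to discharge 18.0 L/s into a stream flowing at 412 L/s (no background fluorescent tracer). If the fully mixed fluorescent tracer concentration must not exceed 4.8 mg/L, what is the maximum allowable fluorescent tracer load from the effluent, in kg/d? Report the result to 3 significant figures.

178 kg/d

Mass balance at the limit: 412.0·0 + 18.00·Cₑ = 430.0·4.8 → Cₑ = 114.7 mg/L.
18.00 L/s = 0.01800 m³/s. Load = 0.01800 m³/s × 114.7 g/m³ × 86 400 s/d = 178.3 kg/d.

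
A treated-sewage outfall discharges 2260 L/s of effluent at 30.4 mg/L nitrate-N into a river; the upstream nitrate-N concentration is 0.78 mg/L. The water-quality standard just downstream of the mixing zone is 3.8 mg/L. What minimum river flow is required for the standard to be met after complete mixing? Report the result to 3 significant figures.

19900 L/s

Set C_mix = 3.8: (Q·0.7800 + 2260·30.40) / (Q + 2260) = 3.8
→ Q = 2260·(30.40 − 3.8)/(3.8 − 0.7800) = 19910 L/s.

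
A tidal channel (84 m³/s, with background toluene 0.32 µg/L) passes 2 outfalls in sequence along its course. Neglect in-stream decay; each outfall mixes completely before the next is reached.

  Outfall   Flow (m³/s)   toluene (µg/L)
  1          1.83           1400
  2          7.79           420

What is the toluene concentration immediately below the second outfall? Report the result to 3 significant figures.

62.6 µg/L

After outfall 1: Q = 84.00 + 1.830 = 85.83 m³/s; C = (84.00·0.3200 + 1.830·1400)/85.83 = 30.16 µg/L.
After outfall 2: Q = 85.83 + 7.790 = 93.62 m³/s; C = (85.83·30.16 + 7.790·420.0)/93.62 = 62.60 µg/L.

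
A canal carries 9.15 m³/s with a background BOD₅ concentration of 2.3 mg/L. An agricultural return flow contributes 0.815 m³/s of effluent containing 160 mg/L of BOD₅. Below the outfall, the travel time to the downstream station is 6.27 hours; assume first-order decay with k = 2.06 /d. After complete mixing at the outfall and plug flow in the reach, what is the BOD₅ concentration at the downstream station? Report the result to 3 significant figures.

Mixed concentration C = ΣQC/ΣQ = (9.150·2.300 + 0.8150·160.0) / 9.965 = 151.4/9.965 = 15.20 mg/L.
Decay over the reach: 15.20·exp(−kt) = 15.20·0.5838 = 8.873 mg/L.

8.87 mg/L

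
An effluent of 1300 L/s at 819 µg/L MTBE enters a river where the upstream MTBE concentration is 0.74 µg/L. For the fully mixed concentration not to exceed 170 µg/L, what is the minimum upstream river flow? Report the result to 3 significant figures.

4980 L/s

Set C_mix = 170: (Q·0.7400 + 1300·819.0) / (Q + 1300) = 170
→ Q = 1300·(819.0 − 170)/(170 − 0.7400) = 4985 L/s.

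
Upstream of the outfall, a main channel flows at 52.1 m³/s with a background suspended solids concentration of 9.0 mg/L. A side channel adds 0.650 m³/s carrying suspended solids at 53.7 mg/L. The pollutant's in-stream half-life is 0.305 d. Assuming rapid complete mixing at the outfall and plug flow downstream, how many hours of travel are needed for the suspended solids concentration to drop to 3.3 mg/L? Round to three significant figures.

11.2 h

Mass balance: C = (52.10·9.000 + 0.6500·53.70) / 52.75 = 503.8/52.75 = 9.551 mg/L.
Half-life 0.305 d → k = ln 2 / 0.305 = 2.273 d⁻¹.
9.551·exp(−k·t) = 3.3 → t = ln(9.551/3.3)/k = 40400 s = 11.22 h.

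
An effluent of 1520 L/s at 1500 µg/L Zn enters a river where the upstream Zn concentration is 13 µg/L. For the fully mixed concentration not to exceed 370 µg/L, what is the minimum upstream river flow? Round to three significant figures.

4810 L/s

Set C_mix = 370: (Q·13.00 + 1520·1500) / (Q + 1520) = 370
→ Q = 1520·(1500 − 370)/(370 − 13.00) = 4811 L/s.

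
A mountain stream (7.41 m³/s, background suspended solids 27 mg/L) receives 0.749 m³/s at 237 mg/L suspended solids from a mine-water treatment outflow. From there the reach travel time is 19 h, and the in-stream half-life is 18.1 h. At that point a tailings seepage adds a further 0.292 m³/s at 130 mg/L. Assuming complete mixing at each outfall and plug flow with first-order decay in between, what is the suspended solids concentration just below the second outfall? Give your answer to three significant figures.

Mixed concentration C = ΣQC/ΣQ = (7.410·27.00 + 0.7490·237.0) / 8.159 = 377.6/8.159 = 46.28 mg/L; combined flow 8.159 m³/s.
Half-life 18.1 h → k = ln 2 / 18.1 = 0.03830 h⁻¹ = 0.9191 d⁻¹.
First-order decay: C = 46.28·exp(−k·t) = 46.28·0.4831 = 22.36 mg/L.
At the second outfall, C = (8.159·22.36 + 0.2920·130.0) / (8.159 + 0.2920) = 26.07 mg/L.

26.1 mg/L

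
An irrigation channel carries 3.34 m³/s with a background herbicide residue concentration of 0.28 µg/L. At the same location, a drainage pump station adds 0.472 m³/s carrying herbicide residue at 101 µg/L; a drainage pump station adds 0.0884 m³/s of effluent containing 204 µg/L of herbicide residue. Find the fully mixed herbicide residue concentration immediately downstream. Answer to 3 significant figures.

After mixing, C = (3.340·0.2800 + 0.4720·101.0 + 0.08840·204.0) / 3.900 = 66.64/3.900 = 17.09 µg/L.

17.1 µg/L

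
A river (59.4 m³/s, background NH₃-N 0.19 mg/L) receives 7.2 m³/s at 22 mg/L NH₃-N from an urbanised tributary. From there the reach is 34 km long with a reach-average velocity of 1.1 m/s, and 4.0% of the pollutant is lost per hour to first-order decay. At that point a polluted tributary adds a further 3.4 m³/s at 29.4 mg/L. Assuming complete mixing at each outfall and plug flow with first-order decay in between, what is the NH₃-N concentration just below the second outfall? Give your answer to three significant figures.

Mass balance: C = (59.40·0.1900 + 7.200·22.00) / 66.60 = 169.7/66.60 = 2.548 mg/L; combined flow 66.60 m³/s.
Travel time t = 34·1000 / 1.1 = 30910 s = 8.586 h.
4.0%/h lost → k = −ln(1 − 0.04) = 0.04082 h⁻¹.
After decay, C = 2.548 × e^(−kt) = 2.548 × 0.7043 = 1.795 mg/L.
At the second outfall, C = (66.60·1.795 + 3.400·29.40) / (66.60 + 3.400) = 3.135 mg/L.

3.14 mg/L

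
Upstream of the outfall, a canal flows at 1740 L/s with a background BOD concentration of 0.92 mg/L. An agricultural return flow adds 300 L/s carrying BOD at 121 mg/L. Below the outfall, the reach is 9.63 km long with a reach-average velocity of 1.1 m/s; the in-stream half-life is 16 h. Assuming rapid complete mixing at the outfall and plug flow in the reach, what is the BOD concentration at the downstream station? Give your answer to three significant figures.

Mixed concentration C = ΣQC/ΣQ = (1740·0.9200 + 300.0·121.0) / 2040 = 37900/2040 = 18.58 mg/L.
Travel time t = 9.63·1000 / 1.1 = 8755 s = 2.432 h.
Half-life 16 h → k = ln 2 / 16 = 0.04332 h⁻¹ = 1.040 d⁻¹.
After decay, C = 18.58 × e^(−kt) = 18.58 × 0.9000 = 16.72 mg/L.

16.7 mg/L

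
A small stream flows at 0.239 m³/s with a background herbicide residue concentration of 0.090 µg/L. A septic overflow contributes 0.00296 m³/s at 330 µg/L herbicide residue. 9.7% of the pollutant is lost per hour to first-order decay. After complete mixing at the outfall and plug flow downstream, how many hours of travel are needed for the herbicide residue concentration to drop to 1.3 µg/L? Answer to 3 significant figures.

11.3 h

Conservation of mass: C = (0.2390·0.09000 + 0.002960·330.0) / 0.2420 = 0.9983/0.2420 = 4.126 µg/L.
9.7%/h lost → k = −ln(1 − 0.097) = 0.1020 h⁻¹.
4.126·exp(−k·t) = 1.3 → t = ln(4.126/1.3)/k = 40750 s = 11.32 h.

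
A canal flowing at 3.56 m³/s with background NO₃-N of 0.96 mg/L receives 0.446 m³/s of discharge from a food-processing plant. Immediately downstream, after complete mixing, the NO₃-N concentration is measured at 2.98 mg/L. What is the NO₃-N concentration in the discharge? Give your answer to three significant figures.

19.1 mg/L

Mass balance: 3.560·0.9600 + 0.4460·Cₑ = 4.006·2.980
→ Cₑ = (4.006·2.980 − 3.560·0.9600) / 0.4460 = 19.10 mg/L.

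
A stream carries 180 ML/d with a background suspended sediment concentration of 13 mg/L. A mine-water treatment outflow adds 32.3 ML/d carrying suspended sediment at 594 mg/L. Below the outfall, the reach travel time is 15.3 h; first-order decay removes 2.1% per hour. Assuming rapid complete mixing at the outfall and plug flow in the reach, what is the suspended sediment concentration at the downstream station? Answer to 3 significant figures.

73.3 mg/L

Mass balance: C = (180.0·13.00 + 32.30·594.0) / 212.3 = 21530/212.3 = 101.4 mg/L.
2.1%/h lost → k = −ln(1 − 0.021) = 0.02122 h⁻¹.
First-order decay: C = 101.4·exp(−k·t) = 101.4·0.7227 = 73.28 mg/L.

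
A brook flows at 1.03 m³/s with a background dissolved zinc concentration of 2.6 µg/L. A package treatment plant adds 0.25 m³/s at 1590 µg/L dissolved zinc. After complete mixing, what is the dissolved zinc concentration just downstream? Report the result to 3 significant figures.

Flow-weighted average: C = (1.030·2.600 + 0.2500·1590) / 1.280 = 400.2/1.280 = 312.6 µg/L.

313 µg/L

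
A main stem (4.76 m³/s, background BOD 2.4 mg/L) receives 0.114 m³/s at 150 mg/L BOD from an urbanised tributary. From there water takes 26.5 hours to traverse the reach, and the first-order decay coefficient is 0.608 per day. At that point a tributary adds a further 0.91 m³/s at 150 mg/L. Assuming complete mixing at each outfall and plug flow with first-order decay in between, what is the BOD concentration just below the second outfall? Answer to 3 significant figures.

Mass balance: C = (4.760·2.400 + 0.1140·150.0) / 4.874 = 28.52/4.874 = 5.852 mg/L; combined flow 4.874 m³/s.
Applying C = C₀e^(−kt): 5.852 × 0.5110 = 2.991 mg/L.
Second outfall: C = (4.874·2.991 + 0.9100·150.0)/5.784 = 26.12 mg/L.

26.1 mg/L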